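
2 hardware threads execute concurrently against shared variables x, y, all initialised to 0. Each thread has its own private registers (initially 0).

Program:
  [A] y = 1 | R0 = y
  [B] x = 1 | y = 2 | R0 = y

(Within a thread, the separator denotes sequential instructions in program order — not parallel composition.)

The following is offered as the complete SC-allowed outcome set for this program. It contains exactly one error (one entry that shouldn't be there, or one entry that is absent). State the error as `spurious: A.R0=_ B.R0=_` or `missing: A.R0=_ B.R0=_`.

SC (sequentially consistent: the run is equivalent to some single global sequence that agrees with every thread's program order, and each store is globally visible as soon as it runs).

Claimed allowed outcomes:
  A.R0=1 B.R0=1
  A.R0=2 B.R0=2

missing: A.R0=1 B.R0=2

outcome vector order: (A.R0,B.R0)
SC (3): (1,1) (1,2) (2,2)
SC∖claimed = {(1,2)}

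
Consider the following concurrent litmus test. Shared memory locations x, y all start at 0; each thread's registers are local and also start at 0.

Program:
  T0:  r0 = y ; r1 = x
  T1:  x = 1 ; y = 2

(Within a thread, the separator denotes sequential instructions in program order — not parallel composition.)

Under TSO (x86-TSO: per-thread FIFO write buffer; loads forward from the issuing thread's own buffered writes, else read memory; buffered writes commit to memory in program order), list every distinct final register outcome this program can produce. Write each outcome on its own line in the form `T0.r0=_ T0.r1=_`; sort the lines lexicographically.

outcome vector order: (T0.r0,T0.r1)
|TSO outcomes| = 3

T0.r0=0 T0.r1=0
T0.r0=0 T0.r1=1
T0.r0=2 T0.r1=1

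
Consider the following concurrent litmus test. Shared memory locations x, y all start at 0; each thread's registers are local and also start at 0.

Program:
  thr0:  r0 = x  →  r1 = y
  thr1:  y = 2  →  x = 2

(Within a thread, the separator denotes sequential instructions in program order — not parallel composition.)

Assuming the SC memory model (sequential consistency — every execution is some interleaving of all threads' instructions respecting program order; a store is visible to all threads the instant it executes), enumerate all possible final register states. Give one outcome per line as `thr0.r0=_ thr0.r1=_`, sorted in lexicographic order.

thr0.r0=0 thr0.r1=0
thr0.r0=0 thr0.r1=2
thr0.r0=2 thr0.r1=2

outcome vector order: (thr0.r0,thr0.r1)
|SC outcomes| = 3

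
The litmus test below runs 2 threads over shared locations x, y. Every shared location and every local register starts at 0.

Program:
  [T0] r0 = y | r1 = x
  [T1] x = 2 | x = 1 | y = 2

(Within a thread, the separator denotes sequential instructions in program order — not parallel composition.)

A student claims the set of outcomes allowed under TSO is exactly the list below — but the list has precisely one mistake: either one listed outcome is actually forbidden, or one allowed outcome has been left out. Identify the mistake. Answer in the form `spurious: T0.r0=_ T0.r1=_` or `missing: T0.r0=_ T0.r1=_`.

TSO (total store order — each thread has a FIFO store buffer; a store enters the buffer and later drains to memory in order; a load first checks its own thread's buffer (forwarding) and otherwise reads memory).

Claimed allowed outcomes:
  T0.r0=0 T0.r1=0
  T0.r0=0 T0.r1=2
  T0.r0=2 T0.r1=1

outcome vector order: (T0.r0,T0.r1)
TSO: 4 outcomes — {00 01 02 21}
TSO∖claimed = {01}

missing: T0.r0=0 T0.r1=1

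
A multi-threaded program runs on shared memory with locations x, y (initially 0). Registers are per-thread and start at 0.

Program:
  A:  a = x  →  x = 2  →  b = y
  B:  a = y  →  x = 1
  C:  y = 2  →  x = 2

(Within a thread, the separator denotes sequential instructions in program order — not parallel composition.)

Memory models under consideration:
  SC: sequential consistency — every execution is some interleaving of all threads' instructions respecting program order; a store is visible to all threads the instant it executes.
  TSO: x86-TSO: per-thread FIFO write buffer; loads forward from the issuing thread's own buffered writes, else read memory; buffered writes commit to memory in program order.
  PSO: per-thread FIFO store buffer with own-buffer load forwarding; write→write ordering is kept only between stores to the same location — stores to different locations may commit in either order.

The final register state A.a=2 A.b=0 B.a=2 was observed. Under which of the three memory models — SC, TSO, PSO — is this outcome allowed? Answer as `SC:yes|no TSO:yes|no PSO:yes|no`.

outcome vector order: (A.a,A.b,B.a)
under SC → 0/0/0 0/0/2 0/2/0 0/2/2 1/0/0 1/2/0 1/2/2 2/2/0 2/2/2
under TSO → 0/0/0 0/0/2 0/2/0 0/2/2 1/0/0 1/2/0 1/2/2 2/2/0 2/2/2
under PSO → 0/0/0 0/0/2 0/2/0 0/2/2 1/0/0 1/2/0 1/2/2 2/0/0 2/0/2 2/2/0 2/2/2
target 2/0/2 ∈ {PSO}

SC:no TSO:no PSO:yes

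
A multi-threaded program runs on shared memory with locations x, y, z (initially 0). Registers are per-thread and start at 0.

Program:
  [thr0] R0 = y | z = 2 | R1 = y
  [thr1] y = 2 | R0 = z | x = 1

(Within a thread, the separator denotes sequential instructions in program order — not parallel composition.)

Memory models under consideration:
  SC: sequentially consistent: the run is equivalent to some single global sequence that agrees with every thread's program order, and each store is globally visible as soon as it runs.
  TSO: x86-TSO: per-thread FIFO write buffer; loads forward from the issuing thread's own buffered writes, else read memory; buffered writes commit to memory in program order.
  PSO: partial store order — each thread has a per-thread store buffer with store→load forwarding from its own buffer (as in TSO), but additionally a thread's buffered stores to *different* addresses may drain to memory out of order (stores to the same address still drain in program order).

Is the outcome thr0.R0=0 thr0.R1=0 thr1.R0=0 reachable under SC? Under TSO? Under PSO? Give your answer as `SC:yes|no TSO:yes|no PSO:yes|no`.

SC:no TSO:yes PSO:yes

outcome vector order: (thr0.R0,thr0.R1,thr1.R0)
SC (5): 0/0/2 0/2/0 0/2/2 2/2/0 2/2/2
TSO (6): 0/0/0 0/0/2 0/2/0 0/2/2 2/2/0 2/2/2
PSO (6): 0/0/0 0/0/2 0/2/0 0/2/2 2/2/0 2/2/2
target 0/0/0 ∈ {TSO,PSO}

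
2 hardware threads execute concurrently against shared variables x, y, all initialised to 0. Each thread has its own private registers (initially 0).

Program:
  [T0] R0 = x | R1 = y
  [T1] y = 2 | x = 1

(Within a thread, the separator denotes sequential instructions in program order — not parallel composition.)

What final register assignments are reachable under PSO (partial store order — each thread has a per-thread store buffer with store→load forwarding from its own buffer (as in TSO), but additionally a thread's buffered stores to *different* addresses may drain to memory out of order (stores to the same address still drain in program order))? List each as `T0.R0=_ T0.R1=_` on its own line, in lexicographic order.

T0.R0=0 T0.R1=0
T0.R0=0 T0.R1=2
T0.R0=1 T0.R1=0
T0.R0=1 T0.R1=2

outcome vector order: (T0.R0,T0.R1)
|PSO outcomes| = 4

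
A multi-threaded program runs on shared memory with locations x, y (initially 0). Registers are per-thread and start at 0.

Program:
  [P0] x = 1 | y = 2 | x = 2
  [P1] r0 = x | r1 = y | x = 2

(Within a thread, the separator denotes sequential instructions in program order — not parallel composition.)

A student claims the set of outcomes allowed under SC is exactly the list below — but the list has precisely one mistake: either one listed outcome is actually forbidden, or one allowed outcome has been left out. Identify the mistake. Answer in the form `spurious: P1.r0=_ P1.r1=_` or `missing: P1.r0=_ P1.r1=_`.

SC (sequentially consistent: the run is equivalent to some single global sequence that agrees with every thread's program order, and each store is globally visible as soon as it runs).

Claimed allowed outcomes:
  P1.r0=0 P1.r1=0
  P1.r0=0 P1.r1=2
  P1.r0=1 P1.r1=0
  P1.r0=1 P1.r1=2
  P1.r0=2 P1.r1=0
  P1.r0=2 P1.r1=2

spurious: P1.r0=2 P1.r1=0

outcome vector order: (P1.r0,P1.r1)
SC: 5 outcomes — {00; 02; 10; 12; 22}
claimed∖SC = {20}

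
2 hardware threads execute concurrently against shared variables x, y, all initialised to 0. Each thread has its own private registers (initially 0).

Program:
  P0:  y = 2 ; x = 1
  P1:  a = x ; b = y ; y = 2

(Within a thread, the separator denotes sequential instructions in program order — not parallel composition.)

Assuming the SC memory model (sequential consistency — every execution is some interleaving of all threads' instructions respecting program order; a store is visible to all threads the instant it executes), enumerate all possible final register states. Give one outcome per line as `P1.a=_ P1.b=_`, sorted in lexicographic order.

outcome vector order: (P1.a,P1.b)
|SC outcomes| = 3

P1.a=0 P1.b=0
P1.a=0 P1.b=2
P1.a=1 P1.b=2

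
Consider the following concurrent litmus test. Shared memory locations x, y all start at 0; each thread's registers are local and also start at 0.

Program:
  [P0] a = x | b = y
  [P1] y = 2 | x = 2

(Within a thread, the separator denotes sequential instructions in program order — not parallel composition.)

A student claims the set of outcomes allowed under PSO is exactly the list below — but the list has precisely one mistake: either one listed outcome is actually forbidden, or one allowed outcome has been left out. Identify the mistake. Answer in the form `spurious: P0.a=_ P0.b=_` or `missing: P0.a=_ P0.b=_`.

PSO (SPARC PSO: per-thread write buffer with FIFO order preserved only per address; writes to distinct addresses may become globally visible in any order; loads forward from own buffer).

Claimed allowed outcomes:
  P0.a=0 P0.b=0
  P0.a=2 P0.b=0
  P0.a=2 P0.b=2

missing: P0.a=0 P0.b=2

outcome vector order: (P0.a,P0.b)
under PSO → <0 0>, <0 2>, <2 0>, <2 2>
PSO∖claimed = {<0 2>}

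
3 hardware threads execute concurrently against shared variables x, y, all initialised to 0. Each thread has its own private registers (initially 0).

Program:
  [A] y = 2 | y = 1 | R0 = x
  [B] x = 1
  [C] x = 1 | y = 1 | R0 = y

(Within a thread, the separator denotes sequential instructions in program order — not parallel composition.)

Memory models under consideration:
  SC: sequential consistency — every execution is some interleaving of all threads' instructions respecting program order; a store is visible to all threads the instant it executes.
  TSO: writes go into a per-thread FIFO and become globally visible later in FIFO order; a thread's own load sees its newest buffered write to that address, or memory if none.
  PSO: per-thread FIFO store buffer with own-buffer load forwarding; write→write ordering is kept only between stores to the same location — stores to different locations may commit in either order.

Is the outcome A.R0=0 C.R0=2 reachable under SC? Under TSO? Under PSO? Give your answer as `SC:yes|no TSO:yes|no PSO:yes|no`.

SC:no TSO:yes PSO:yes

outcome vector order: (A.R0,C.R0)
SC (3): 0/1 1/1 1/2
TSO (4): 0/1 0/2 1/1 1/2
PSO (4): 0/1 0/2 1/1 1/2
target 0/2 ∈ {TSO,PSO}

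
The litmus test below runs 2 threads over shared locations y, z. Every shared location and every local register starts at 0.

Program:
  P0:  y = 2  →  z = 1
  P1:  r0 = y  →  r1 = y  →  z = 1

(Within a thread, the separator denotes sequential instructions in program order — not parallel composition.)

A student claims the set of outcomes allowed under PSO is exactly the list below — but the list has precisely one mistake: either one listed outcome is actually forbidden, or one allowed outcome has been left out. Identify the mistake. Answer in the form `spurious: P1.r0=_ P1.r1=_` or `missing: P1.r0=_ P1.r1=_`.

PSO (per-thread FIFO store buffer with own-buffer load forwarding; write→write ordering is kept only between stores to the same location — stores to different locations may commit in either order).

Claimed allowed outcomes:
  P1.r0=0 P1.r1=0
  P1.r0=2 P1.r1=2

outcome vector order: (P1.r0,P1.r1)
PSO: 3 outcomes — {0/0, 0/2, 2/2}
PSO∖claimed = {0/2}

missing: P1.r0=0 P1.r1=2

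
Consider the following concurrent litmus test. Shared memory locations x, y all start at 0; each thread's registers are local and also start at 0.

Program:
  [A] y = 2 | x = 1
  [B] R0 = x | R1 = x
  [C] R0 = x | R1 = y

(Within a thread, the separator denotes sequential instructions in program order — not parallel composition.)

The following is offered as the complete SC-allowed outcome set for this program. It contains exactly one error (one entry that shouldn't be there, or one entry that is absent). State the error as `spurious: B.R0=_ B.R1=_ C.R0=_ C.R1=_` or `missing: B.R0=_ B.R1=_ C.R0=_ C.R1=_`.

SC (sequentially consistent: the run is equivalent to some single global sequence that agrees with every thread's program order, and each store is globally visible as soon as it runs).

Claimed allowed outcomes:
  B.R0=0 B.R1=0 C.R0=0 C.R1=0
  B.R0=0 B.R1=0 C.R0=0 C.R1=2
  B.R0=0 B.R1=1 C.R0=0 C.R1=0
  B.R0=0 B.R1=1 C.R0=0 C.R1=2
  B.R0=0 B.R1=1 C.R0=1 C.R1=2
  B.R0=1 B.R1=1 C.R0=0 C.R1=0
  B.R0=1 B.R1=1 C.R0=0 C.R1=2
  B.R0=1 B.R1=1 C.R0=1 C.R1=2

missing: B.R0=0 B.R1=0 C.R0=1 C.R1=2

outcome vector order: (B.R0,B.R1,C.R0,C.R1)
under SC → 0/0/0/0 0/0/0/2 0/0/1/2 0/1/0/0 0/1/0/2 0/1/1/2 1/1/0/0 1/1/0/2 1/1/1/2
SC∖claimed = {0/0/1/2}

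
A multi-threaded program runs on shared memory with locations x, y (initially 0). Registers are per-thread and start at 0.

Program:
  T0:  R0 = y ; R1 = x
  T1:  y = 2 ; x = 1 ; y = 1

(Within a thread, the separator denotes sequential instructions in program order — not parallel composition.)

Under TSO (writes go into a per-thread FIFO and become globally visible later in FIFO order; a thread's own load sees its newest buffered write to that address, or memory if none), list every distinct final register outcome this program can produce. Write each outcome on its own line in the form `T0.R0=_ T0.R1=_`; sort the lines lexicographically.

outcome vector order: (T0.R0,T0.R1)
|TSO outcomes| = 5

T0.R0=0 T0.R1=0
T0.R0=0 T0.R1=1
T0.R0=1 T0.R1=1
T0.R0=2 T0.R1=0
T0.R0=2 T0.R1=1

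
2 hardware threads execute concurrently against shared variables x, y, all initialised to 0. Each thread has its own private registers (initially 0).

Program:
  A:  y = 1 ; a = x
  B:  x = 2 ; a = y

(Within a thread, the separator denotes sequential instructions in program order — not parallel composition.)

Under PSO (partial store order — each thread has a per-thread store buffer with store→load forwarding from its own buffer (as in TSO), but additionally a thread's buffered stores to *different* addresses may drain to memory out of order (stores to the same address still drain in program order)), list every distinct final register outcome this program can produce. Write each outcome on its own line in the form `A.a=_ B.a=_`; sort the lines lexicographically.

outcome vector order: (A.a,B.a)
|PSO outcomes| = 4

A.a=0 B.a=0
A.a=0 B.a=1
A.a=2 B.a=0
A.a=2 B.a=1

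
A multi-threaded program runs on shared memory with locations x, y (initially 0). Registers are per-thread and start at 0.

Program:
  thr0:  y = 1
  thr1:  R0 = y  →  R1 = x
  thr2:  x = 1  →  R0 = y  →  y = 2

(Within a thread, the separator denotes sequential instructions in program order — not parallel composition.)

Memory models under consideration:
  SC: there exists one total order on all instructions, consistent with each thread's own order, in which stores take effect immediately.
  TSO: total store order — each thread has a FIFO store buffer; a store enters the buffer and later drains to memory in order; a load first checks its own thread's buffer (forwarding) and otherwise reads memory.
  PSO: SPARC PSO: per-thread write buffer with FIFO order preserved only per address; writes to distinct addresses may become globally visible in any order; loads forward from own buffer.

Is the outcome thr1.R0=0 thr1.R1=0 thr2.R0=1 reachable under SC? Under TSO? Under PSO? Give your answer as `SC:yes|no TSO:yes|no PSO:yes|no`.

SC:yes TSO:yes PSO:yes

outcome vector order: (thr1.R0,thr1.R1,thr2.R0)
[SC] allowed = {<0 0 0> <0 0 1> <0 1 0> <0 1 1> <1 0 1> <1 1 0> <1 1 1> <2 1 0> <2 1 1>}
[TSO] allowed = {<0 0 0> <0 0 1> <0 1 0> <0 1 1> <1 0 0> <1 0 1> <1 1 0> <1 1 1> <2 1 0> <2 1 1>}
[PSO] allowed = {<0 0 0> <0 0 1> <0 1 0> <0 1 1> <1 0 0> <1 0 1> <1 1 0> <1 1 1> <2 0 0> <2 0 1> <2 1 0> <2 1 1>}
target <0 0 1> ∈ {SC,TSO,PSO}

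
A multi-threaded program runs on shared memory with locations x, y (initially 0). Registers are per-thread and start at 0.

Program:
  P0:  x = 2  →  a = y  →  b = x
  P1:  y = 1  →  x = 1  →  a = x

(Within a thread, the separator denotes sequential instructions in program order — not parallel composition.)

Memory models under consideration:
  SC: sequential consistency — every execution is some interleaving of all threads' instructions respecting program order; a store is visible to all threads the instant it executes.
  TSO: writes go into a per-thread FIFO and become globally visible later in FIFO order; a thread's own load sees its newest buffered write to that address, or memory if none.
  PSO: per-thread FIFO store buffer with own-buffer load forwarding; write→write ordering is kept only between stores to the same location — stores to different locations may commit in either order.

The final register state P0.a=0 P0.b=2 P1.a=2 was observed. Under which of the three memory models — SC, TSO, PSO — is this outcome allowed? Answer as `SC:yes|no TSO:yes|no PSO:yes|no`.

SC:no TSO:yes PSO:yes

outcome vector order: (P0.a,P0.b,P1.a)
SC: 5 outcomes — {<0 1 1> <0 2 1> <1 1 1> <1 2 1> <1 2 2>}
TSO: 6 outcomes — {<0 1 1> <0 2 1> <0 2 2> <1 1 1> <1 2 1> <1 2 2>}
PSO: 6 outcomes — {<0 1 1> <0 2 1> <0 2 2> <1 1 1> <1 2 1> <1 2 2>}
target <0 2 2> ∈ {TSO,PSO}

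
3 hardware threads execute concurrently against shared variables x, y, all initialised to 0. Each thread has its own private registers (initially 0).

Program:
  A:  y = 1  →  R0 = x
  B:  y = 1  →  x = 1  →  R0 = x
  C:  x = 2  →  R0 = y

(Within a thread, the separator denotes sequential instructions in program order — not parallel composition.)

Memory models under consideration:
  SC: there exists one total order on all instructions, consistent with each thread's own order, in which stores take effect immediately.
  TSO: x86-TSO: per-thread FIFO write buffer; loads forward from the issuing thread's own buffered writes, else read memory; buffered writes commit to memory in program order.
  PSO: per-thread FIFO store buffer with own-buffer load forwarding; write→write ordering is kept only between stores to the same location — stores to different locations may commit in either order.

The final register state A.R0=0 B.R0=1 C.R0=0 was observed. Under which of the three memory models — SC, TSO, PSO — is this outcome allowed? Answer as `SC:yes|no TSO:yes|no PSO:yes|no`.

outcome vector order: (A.R0,B.R0,C.R0)
SC (8): <0 1 1>, <0 2 1>, <1 1 0>, <1 1 1>, <1 2 1>, <2 1 0>, <2 1 1>, <2 2 1>
TSO (12): <0 1 0>, <0 1 1>, <0 2 0>, <0 2 1>, <1 1 0>, <1 1 1>, <1 2 0>, <1 2 1>, <2 1 0>, <2 1 1>, <2 2 0>, <2 2 1>
PSO (12): <0 1 0>, <0 1 1>, <0 2 0>, <0 2 1>, <1 1 0>, <1 1 1>, <1 2 0>, <1 2 1>, <2 1 0>, <2 1 1>, <2 2 0>, <2 2 1>
target <0 1 0> ∈ {TSO,PSO}

SC:no TSO:yes PSO:yes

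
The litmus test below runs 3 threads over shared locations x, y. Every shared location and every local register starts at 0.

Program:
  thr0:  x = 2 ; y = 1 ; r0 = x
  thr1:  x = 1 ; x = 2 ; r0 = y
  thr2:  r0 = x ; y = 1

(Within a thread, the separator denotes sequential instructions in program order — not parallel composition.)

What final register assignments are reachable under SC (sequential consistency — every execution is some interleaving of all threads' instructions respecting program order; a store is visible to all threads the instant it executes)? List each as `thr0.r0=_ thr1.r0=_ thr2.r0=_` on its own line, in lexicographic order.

thr0.r0=1 thr1.r0=1 thr2.r0=0
thr0.r0=1 thr1.r0=1 thr2.r0=1
thr0.r0=1 thr1.r0=1 thr2.r0=2
thr0.r0=2 thr1.r0=0 thr2.r0=0
thr0.r0=2 thr1.r0=0 thr2.r0=1
thr0.r0=2 thr1.r0=0 thr2.r0=2
thr0.r0=2 thr1.r0=1 thr2.r0=0
thr0.r0=2 thr1.r0=1 thr2.r0=1
thr0.r0=2 thr1.r0=1 thr2.r0=2

outcome vector order: (thr0.r0,thr1.r0,thr2.r0)
|SC outcomes| = 9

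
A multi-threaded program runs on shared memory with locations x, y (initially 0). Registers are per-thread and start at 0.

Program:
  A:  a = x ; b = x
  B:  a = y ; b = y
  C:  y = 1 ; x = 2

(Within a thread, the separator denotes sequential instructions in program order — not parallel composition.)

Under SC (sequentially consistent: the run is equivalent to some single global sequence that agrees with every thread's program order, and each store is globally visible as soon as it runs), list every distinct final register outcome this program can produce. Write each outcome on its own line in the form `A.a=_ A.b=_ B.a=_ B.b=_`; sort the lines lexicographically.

A.a=0 A.b=0 B.a=0 B.b=0
A.a=0 A.b=0 B.a=0 B.b=1
A.a=0 A.b=0 B.a=1 B.b=1
A.a=0 A.b=2 B.a=0 B.b=0
A.a=0 A.b=2 B.a=0 B.b=1
A.a=0 A.b=2 B.a=1 B.b=1
A.a=2 A.b=2 B.a=0 B.b=0
A.a=2 A.b=2 B.a=0 B.b=1
A.a=2 A.b=2 B.a=1 B.b=1

outcome vector order: (A.a,A.b,B.a,B.b)
|SC outcomes| = 9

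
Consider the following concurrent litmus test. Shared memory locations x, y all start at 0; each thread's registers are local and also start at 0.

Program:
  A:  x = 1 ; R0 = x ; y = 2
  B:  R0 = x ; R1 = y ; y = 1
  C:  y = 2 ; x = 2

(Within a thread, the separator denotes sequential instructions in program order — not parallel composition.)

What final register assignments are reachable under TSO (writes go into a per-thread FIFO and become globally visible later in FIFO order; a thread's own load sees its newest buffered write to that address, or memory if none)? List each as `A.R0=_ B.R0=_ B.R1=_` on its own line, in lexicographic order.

A.R0=1 B.R0=0 B.R1=0
A.R0=1 B.R0=0 B.R1=2
A.R0=1 B.R0=1 B.R1=0
A.R0=1 B.R0=1 B.R1=2
A.R0=1 B.R0=2 B.R1=2
A.R0=2 B.R0=0 B.R1=0
A.R0=2 B.R0=0 B.R1=2
A.R0=2 B.R0=1 B.R1=0
A.R0=2 B.R0=1 B.R1=2
A.R0=2 B.R0=2 B.R1=2

outcome vector order: (A.R0,B.R0,B.R1)
|TSO outcomes| = 10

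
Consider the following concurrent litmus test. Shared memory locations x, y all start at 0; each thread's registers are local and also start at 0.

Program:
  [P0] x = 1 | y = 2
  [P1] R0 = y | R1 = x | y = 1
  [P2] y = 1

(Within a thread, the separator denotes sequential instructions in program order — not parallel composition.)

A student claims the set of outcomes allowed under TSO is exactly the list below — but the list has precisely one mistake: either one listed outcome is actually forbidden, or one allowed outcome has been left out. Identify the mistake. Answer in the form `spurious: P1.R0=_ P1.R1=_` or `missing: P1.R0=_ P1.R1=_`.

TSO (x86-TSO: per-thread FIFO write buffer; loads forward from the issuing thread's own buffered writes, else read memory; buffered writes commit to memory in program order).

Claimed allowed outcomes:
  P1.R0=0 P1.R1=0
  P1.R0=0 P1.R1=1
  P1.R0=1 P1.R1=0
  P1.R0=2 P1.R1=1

outcome vector order: (P1.R0,P1.R1)
[TSO] allowed = {00, 01, 10, 11, 21}
TSO∖claimed = {11}

missing: P1.R0=1 P1.R1=1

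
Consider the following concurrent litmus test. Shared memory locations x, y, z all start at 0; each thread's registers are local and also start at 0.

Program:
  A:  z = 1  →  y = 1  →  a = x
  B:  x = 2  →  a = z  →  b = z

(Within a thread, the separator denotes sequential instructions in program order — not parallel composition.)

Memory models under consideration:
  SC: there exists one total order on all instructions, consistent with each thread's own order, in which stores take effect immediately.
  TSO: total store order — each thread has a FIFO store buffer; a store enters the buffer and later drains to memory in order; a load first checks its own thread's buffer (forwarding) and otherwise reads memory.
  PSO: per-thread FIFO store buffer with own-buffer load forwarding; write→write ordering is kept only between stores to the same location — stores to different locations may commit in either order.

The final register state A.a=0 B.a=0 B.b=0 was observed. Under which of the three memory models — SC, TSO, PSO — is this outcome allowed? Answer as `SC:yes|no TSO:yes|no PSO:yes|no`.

outcome vector order: (A.a,B.a,B.b)
under SC → (0,1,1) (2,0,0) (2,0,1) (2,1,1)
under TSO → (0,0,0) (0,0,1) (0,1,1) (2,0,0) (2,0,1) (2,1,1)
under PSO → (0,0,0) (0,0,1) (0,1,1) (2,0,0) (2,0,1) (2,1,1)
target (0,0,0) ∈ {TSO,PSO}

SC:no TSO:yes PSO:yes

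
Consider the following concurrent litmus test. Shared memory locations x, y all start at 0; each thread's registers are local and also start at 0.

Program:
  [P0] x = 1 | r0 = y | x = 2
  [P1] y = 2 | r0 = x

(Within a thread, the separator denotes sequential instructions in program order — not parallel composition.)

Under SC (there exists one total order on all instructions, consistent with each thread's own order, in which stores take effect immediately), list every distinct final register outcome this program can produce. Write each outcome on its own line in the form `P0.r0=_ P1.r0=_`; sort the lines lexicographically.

outcome vector order: (P0.r0,P1.r0)
|SC outcomes| = 5

P0.r0=0 P1.r0=1
P0.r0=0 P1.r0=2
P0.r0=2 P1.r0=0
P0.r0=2 P1.r0=1
P0.r0=2 P1.r0=2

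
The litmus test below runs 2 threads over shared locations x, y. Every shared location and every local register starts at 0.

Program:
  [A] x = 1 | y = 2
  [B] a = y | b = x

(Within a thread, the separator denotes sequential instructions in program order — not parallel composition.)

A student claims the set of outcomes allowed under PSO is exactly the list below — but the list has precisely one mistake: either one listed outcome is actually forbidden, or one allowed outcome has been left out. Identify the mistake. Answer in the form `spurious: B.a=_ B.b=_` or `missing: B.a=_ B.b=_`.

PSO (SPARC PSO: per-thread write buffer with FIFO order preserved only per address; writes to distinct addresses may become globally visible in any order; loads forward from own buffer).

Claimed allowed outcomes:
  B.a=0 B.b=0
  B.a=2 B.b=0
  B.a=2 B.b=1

missing: B.a=0 B.b=1

outcome vector order: (B.a,B.b)
PSO: 4 outcomes — {(0,0) (0,1) (2,0) (2,1)}
PSO∖claimed = {(0,1)}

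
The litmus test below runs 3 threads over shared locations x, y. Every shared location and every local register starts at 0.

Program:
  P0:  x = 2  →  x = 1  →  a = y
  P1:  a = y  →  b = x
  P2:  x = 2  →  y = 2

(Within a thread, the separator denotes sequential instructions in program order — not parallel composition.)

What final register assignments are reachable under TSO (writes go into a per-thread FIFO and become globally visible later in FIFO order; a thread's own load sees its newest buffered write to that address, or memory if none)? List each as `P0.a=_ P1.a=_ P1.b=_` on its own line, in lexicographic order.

outcome vector order: (P0.a,P1.a,P1.b)
|TSO outcomes| = 10

P0.a=0 P1.a=0 P1.b=0
P0.a=0 P1.a=0 P1.b=1
P0.a=0 P1.a=0 P1.b=2
P0.a=0 P1.a=2 P1.b=1
P0.a=0 P1.a=2 P1.b=2
P0.a=2 P1.a=0 P1.b=0
P0.a=2 P1.a=0 P1.b=1
P0.a=2 P1.a=0 P1.b=2
P0.a=2 P1.a=2 P1.b=1
P0.a=2 P1.a=2 P1.b=2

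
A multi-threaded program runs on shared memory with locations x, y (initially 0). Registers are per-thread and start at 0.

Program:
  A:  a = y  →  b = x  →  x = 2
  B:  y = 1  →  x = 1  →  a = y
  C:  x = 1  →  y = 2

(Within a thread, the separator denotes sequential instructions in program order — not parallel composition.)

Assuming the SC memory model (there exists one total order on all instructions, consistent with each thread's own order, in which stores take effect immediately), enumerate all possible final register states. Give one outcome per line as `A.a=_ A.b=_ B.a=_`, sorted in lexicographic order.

outcome vector order: (A.a,A.b,B.a)
|SC outcomes| = 10

A.a=0 A.b=0 B.a=1
A.a=0 A.b=0 B.a=2
A.a=0 A.b=1 B.a=1
A.a=0 A.b=1 B.a=2
A.a=1 A.b=0 B.a=1
A.a=1 A.b=0 B.a=2
A.a=1 A.b=1 B.a=1
A.a=1 A.b=1 B.a=2
A.a=2 A.b=1 B.a=1
A.a=2 A.b=1 B.a=2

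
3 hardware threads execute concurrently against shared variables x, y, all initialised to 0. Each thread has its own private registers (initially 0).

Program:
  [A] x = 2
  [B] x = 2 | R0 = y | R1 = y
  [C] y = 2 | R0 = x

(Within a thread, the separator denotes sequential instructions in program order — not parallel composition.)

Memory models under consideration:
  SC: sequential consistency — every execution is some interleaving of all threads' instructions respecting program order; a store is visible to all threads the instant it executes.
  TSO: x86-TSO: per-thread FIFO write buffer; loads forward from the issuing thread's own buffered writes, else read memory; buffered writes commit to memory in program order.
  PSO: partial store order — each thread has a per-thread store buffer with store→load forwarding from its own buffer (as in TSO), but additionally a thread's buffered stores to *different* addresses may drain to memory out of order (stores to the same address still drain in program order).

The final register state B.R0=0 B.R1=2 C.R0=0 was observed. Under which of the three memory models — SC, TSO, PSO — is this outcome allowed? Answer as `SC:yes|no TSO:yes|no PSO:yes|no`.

outcome vector order: (B.R0,B.R1,C.R0)
SC: 4 outcomes — {(0,0,2) (0,2,2) (2,2,0) (2,2,2)}
TSO: 6 outcomes — {(0,0,0) (0,0,2) (0,2,0) (0,2,2) (2,2,0) (2,2,2)}
PSO: 6 outcomes — {(0,0,0) (0,0,2) (0,2,0) (0,2,2) (2,2,0) (2,2,2)}
target (0,2,0) ∈ {TSO,PSO}

SC:no TSO:yes PSO:yes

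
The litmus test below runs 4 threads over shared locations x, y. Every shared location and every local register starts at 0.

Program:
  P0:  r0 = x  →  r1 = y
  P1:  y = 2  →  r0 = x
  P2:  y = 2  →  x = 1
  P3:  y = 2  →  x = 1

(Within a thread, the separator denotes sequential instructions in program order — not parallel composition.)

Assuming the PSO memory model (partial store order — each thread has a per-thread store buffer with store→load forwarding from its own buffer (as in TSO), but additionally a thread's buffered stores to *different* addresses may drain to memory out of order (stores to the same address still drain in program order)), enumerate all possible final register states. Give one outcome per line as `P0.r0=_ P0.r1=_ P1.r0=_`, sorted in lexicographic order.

outcome vector order: (P0.r0,P0.r1,P1.r0)
|PSO outcomes| = 8

P0.r0=0 P0.r1=0 P1.r0=0
P0.r0=0 P0.r1=0 P1.r0=1
P0.r0=0 P0.r1=2 P1.r0=0
P0.r0=0 P0.r1=2 P1.r0=1
P0.r0=1 P0.r1=0 P1.r0=0
P0.r0=1 P0.r1=0 P1.r0=1
P0.r0=1 P0.r1=2 P1.r0=0
P0.r0=1 P0.r1=2 P1.r0=1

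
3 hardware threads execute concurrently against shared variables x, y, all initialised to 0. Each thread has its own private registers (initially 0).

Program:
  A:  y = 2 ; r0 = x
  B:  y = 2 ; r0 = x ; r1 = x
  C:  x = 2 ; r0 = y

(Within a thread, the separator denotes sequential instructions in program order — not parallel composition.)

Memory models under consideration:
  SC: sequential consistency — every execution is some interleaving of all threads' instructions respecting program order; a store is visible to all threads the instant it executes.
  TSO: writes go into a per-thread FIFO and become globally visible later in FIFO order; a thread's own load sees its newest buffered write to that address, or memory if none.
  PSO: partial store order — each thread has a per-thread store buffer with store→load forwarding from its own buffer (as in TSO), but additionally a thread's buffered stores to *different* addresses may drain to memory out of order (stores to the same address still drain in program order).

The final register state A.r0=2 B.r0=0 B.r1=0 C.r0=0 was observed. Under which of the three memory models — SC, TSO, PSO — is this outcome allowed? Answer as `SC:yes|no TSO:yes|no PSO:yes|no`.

SC:no TSO:yes PSO:yes

outcome vector order: (A.r0,B.r0,B.r1,C.r0)
[SC] allowed = {(0,0,0,2); (0,0,2,2); (0,2,2,2); (2,0,0,2); (2,0,2,2); (2,2,2,0); (2,2,2,2)}
[TSO] allowed = {(0,0,0,0); (0,0,0,2); (0,0,2,0); (0,0,2,2); (0,2,2,0); (0,2,2,2); (2,0,0,0); (2,0,0,2); (2,0,2,0); (2,0,2,2); (2,2,2,0); (2,2,2,2)}
[PSO] allowed = {(0,0,0,0); (0,0,0,2); (0,0,2,0); (0,0,2,2); (0,2,2,0); (0,2,2,2); (2,0,0,0); (2,0,0,2); (2,0,2,0); (2,0,2,2); (2,2,2,0); (2,2,2,2)}
target (2,0,0,0) ∈ {TSO,PSO}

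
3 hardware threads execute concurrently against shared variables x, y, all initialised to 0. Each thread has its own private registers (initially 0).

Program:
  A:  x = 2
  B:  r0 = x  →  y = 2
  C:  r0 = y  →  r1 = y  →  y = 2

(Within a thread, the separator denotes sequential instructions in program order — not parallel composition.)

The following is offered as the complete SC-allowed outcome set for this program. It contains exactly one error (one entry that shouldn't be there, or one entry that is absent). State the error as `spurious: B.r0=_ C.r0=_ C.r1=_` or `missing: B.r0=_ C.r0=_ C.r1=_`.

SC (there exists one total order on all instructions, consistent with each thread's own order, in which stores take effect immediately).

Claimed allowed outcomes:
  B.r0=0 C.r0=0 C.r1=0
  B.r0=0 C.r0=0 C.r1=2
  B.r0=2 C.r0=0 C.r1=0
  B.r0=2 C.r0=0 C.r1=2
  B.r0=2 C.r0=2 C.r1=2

outcome vector order: (B.r0,C.r0,C.r1)
under SC → (0,0,0); (0,0,2); (0,2,2); (2,0,0); (2,0,2); (2,2,2)
SC∖claimed = {(0,2,2)}

missing: B.r0=0 C.r0=2 C.r1=2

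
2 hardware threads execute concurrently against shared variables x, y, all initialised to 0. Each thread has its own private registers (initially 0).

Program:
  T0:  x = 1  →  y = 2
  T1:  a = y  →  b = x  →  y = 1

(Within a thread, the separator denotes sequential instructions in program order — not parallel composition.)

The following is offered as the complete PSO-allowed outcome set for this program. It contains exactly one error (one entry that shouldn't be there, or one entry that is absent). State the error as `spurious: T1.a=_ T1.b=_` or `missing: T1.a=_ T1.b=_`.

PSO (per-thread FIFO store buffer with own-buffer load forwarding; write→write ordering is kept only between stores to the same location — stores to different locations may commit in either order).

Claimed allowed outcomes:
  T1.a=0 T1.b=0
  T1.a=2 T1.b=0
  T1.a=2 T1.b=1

outcome vector order: (T1.a,T1.b)
under PSO → 00 01 20 21
PSO∖claimed = {01}

missing: T1.a=0 T1.b=1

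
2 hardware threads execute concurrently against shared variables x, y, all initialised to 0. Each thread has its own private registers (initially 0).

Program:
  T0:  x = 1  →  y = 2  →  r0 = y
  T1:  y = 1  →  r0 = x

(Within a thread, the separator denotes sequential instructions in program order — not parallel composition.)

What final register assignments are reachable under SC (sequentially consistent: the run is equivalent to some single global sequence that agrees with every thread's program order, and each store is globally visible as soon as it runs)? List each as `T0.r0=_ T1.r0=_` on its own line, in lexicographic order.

T0.r0=1 T1.r0=1
T0.r0=2 T1.r0=0
T0.r0=2 T1.r0=1

outcome vector order: (T0.r0,T1.r0)
|SC outcomes| = 3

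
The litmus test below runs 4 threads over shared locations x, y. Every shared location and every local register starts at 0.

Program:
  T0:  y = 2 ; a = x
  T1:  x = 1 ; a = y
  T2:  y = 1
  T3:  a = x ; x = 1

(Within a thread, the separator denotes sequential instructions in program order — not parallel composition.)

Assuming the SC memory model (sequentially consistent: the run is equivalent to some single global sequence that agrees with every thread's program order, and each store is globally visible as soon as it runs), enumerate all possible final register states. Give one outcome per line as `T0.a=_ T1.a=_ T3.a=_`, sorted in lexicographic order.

outcome vector order: (T0.a,T1.a,T3.a)
|SC outcomes| = 10

T0.a=0 T1.a=1 T3.a=0
T0.a=0 T1.a=1 T3.a=1
T0.a=0 T1.a=2 T3.a=0
T0.a=0 T1.a=2 T3.a=1
T0.a=1 T1.a=0 T3.a=0
T0.a=1 T1.a=0 T3.a=1
T0.a=1 T1.a=1 T3.a=0
T0.a=1 T1.a=1 T3.a=1
T0.a=1 T1.a=2 T3.a=0
T0.a=1 T1.a=2 T3.a=1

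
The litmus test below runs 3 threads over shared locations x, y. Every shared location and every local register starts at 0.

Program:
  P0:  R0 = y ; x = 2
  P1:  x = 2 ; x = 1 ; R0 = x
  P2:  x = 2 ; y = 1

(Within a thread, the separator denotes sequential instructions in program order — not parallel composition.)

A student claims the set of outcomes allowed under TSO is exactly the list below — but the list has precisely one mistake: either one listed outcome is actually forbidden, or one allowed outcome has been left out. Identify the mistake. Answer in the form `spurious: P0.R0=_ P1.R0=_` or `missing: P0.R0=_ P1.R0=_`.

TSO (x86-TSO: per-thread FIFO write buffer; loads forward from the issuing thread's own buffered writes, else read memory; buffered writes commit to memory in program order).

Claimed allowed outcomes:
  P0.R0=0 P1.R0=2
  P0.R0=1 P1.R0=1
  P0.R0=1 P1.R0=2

outcome vector order: (P0.R0,P1.R0)
TSO: 4 outcomes — {01, 02, 11, 12}
TSO∖claimed = {01}

missing: P0.R0=0 P1.R0=1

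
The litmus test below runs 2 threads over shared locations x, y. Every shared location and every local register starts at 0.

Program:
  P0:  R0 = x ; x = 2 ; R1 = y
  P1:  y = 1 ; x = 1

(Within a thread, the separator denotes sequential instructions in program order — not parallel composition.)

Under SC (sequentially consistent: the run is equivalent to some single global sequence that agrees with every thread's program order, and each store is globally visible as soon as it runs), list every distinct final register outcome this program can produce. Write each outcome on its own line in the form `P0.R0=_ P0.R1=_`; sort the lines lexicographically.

P0.R0=0 P0.R1=0
P0.R0=0 P0.R1=1
P0.R0=1 P0.R1=1

outcome vector order: (P0.R0,P0.R1)
|SC outcomes| = 3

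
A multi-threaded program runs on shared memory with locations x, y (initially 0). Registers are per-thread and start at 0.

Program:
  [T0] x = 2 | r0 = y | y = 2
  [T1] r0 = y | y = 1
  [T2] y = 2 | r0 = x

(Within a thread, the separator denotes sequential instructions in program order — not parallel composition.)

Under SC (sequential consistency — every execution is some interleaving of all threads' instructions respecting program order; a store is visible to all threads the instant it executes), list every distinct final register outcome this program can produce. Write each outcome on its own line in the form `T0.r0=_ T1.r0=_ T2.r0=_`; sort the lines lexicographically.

T0.r0=0 T1.r0=0 T2.r0=2
T0.r0=0 T1.r0=2 T2.r0=2
T0.r0=1 T1.r0=0 T2.r0=0
T0.r0=1 T1.r0=0 T2.r0=2
T0.r0=1 T1.r0=2 T2.r0=0
T0.r0=1 T1.r0=2 T2.r0=2
T0.r0=2 T1.r0=0 T2.r0=0
T0.r0=2 T1.r0=0 T2.r0=2
T0.r0=2 T1.r0=2 T2.r0=0
T0.r0=2 T1.r0=2 T2.r0=2

outcome vector order: (T0.r0,T1.r0,T2.r0)
|SC outcomes| = 10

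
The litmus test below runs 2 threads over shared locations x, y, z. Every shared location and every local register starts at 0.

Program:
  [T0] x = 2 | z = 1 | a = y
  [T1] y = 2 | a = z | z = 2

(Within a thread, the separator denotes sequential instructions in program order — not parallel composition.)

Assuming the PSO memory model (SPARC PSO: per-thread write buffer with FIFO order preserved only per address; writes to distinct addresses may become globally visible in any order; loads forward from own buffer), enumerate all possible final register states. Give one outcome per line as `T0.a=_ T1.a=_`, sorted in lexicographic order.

T0.a=0 T1.a=0
T0.a=0 T1.a=1
T0.a=2 T1.a=0
T0.a=2 T1.a=1

outcome vector order: (T0.a,T1.a)
|PSO outcomes| = 4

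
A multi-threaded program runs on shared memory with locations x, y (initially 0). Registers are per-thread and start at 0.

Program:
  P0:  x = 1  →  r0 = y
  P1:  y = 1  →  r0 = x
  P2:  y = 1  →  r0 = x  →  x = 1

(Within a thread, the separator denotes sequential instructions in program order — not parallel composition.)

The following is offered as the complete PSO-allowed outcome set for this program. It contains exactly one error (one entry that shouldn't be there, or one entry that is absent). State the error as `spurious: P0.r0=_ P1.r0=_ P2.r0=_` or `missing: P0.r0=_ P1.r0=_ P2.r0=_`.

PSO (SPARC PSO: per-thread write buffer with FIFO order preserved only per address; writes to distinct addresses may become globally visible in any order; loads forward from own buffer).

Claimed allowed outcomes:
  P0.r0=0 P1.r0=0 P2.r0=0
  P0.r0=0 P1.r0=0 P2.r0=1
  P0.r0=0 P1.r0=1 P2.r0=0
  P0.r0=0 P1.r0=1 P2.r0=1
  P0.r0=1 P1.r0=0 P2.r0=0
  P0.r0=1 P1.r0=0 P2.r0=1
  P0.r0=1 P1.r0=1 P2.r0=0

missing: P0.r0=1 P1.r0=1 P2.r0=1

outcome vector order: (P0.r0,P1.r0,P2.r0)
under PSO → (0,0,0); (0,0,1); (0,1,0); (0,1,1); (1,0,0); (1,0,1); (1,1,0); (1,1,1)
PSO∖claimed = {(1,1,1)}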